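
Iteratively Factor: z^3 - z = (z - 1)*(z^2 + z) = (z - 1)*(z + 1)*(z)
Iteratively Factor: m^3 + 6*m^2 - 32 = (m + 4)*(m^2 + 2*m - 8) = (m + 4)^2*(m - 2)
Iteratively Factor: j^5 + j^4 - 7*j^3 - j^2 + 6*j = (j + 3)*(j^4 - 2*j^3 - j^2 + 2*j) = (j - 1)*(j + 3)*(j^3 - j^2 - 2*j) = (j - 1)*(j + 1)*(j + 3)*(j^2 - 2*j) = j*(j - 1)*(j + 1)*(j + 3)*(j - 2)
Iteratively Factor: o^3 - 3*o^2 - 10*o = (o + 2)*(o^2 - 5*o) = (o - 5)*(o + 2)*(o)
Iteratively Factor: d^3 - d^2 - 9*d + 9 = (d - 1)*(d^2 - 9) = (d - 1)*(d + 3)*(d - 3)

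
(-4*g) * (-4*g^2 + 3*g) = 16*g^3 - 12*g^2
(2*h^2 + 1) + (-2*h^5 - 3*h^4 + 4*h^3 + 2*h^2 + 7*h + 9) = -2*h^5 - 3*h^4 + 4*h^3 + 4*h^2 + 7*h + 10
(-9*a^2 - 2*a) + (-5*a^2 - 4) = -14*a^2 - 2*a - 4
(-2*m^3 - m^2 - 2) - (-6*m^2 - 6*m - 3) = -2*m^3 + 5*m^2 + 6*m + 1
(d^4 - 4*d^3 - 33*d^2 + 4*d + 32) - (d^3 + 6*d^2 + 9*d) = d^4 - 5*d^3 - 39*d^2 - 5*d + 32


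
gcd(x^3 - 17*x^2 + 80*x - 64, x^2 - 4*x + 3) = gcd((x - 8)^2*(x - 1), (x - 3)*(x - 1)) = x - 1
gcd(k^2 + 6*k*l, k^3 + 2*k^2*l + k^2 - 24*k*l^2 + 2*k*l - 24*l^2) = k + 6*l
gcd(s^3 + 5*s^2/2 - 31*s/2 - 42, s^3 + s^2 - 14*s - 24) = s^2 - s - 12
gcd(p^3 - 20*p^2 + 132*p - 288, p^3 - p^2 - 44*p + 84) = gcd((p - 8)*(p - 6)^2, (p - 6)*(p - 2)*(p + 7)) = p - 6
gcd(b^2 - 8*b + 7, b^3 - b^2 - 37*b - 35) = b - 7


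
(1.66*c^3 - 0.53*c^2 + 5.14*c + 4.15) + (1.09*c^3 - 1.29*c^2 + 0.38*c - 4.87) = 2.75*c^3 - 1.82*c^2 + 5.52*c - 0.72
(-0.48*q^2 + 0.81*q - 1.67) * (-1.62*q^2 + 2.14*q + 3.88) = 0.7776*q^4 - 2.3394*q^3 + 2.5764*q^2 - 0.431*q - 6.4796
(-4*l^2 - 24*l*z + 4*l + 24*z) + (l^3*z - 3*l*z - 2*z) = l^3*z - 4*l^2 - 27*l*z + 4*l + 22*z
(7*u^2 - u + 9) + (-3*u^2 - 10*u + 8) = 4*u^2 - 11*u + 17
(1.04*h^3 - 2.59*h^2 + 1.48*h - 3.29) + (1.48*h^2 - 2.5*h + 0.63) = 1.04*h^3 - 1.11*h^2 - 1.02*h - 2.66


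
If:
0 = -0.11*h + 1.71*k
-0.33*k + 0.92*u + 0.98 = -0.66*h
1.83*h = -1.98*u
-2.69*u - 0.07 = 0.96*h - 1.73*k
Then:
No Solution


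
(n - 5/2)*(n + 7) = n^2 + 9*n/2 - 35/2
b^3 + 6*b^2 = b^2*(b + 6)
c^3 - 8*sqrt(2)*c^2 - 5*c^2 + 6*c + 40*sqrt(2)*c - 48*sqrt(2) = (c - 3)*(c - 2)*(c - 8*sqrt(2))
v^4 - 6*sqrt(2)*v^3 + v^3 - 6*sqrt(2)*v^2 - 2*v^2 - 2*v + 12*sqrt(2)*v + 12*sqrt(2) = (v + 1)*(v - 6*sqrt(2))*(v - sqrt(2))*(v + sqrt(2))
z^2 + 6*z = z*(z + 6)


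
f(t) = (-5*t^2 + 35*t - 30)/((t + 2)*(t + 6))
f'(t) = (35 - 10*t)/((t + 2)*(t + 6)) - (-5*t^2 + 35*t - 30)/((t + 2)*(t + 6)^2) - (-5*t^2 + 35*t - 30)/((t + 2)^2*(t + 6)) = 15*(-5*t^2 - 4*t + 44)/(t^4 + 16*t^3 + 88*t^2 + 192*t + 144)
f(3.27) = 0.63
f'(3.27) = -0.14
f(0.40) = -1.09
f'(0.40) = 2.64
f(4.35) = 0.42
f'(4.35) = -0.24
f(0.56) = -0.71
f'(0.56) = 2.14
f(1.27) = 0.27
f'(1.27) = 0.82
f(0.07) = -2.19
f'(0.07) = 4.15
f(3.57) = 0.59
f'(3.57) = -0.18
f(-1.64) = -64.25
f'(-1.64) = 225.96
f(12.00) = -1.31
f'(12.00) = -0.17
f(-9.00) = -35.71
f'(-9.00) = -11.05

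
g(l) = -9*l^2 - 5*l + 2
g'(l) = -18*l - 5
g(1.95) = -41.97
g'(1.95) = -40.10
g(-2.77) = -53.21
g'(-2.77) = 44.86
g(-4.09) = -128.10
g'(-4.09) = 68.62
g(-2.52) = -42.55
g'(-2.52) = 40.36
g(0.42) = -1.69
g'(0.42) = -12.56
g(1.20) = -16.96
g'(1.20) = -26.60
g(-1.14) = -4.00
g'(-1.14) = 15.52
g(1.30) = -19.71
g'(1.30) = -28.40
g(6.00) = -352.00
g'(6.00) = -113.00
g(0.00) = 2.00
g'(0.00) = -5.00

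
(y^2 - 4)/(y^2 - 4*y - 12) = (y - 2)/(y - 6)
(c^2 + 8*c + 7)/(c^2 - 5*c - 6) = (c + 7)/(c - 6)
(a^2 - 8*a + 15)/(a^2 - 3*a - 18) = (-a^2 + 8*a - 15)/(-a^2 + 3*a + 18)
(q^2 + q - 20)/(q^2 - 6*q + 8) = (q + 5)/(q - 2)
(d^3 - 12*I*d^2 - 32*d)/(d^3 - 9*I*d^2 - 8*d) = (d - 4*I)/(d - I)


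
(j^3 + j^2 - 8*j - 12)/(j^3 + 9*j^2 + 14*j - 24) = (j^3 + j^2 - 8*j - 12)/(j^3 + 9*j^2 + 14*j - 24)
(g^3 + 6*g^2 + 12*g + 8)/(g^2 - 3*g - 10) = (g^2 + 4*g + 4)/(g - 5)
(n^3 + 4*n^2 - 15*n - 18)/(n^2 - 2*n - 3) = n + 6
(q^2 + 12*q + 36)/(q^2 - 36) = (q + 6)/(q - 6)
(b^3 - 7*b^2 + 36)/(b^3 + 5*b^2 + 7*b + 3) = (b^3 - 7*b^2 + 36)/(b^3 + 5*b^2 + 7*b + 3)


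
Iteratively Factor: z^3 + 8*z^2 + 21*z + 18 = (z + 3)*(z^2 + 5*z + 6) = (z + 3)^2*(z + 2)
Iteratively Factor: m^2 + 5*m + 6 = (m + 3)*(m + 2)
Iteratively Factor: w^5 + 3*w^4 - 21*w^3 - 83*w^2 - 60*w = (w + 1)*(w^4 + 2*w^3 - 23*w^2 - 60*w) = (w + 1)*(w + 3)*(w^3 - w^2 - 20*w) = (w + 1)*(w + 3)*(w + 4)*(w^2 - 5*w) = (w - 5)*(w + 1)*(w + 3)*(w + 4)*(w)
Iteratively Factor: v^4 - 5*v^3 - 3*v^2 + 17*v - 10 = (v + 2)*(v^3 - 7*v^2 + 11*v - 5) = (v - 5)*(v + 2)*(v^2 - 2*v + 1) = (v - 5)*(v - 1)*(v + 2)*(v - 1)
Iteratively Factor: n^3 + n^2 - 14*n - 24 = (n + 3)*(n^2 - 2*n - 8) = (n - 4)*(n + 3)*(n + 2)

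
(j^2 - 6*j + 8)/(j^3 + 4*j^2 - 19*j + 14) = (j - 4)/(j^2 + 6*j - 7)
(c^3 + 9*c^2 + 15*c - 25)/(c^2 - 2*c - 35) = (c^2 + 4*c - 5)/(c - 7)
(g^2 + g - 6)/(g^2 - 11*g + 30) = (g^2 + g - 6)/(g^2 - 11*g + 30)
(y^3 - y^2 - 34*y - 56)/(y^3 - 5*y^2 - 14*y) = (y + 4)/y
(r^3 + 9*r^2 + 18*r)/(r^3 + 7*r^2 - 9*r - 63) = r*(r + 6)/(r^2 + 4*r - 21)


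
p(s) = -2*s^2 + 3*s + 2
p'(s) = 3 - 4*s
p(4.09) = -19.19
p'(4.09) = -13.36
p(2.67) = -4.25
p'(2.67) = -7.68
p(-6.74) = -109.08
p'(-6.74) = 29.96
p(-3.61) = -34.89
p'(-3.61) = 17.44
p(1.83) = 0.79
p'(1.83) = -4.32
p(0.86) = 3.10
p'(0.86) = -0.44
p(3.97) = -17.61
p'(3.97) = -12.88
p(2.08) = -0.41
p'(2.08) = -5.32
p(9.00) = -133.00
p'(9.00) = -33.00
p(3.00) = -7.00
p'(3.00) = -9.00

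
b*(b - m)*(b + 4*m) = b^3 + 3*b^2*m - 4*b*m^2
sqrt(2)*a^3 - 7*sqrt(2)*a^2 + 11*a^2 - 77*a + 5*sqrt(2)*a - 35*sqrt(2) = (a - 7)*(a + 5*sqrt(2))*(sqrt(2)*a + 1)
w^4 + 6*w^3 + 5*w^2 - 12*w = w*(w - 1)*(w + 3)*(w + 4)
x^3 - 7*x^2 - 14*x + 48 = (x - 8)*(x - 2)*(x + 3)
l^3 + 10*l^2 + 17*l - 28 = (l - 1)*(l + 4)*(l + 7)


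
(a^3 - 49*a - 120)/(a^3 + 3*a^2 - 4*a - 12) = (a^2 - 3*a - 40)/(a^2 - 4)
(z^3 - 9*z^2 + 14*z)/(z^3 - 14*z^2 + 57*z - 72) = z*(z^2 - 9*z + 14)/(z^3 - 14*z^2 + 57*z - 72)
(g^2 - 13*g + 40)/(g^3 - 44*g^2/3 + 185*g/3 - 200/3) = 3/(3*g - 5)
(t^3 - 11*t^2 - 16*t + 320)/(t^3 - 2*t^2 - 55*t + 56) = (t^2 - 3*t - 40)/(t^2 + 6*t - 7)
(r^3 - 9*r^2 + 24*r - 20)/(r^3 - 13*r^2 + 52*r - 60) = (r - 2)/(r - 6)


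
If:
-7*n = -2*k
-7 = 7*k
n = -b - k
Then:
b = 9/7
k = -1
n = -2/7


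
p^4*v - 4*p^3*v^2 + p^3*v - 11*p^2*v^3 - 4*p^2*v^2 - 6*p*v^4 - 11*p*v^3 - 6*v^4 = (p - 6*v)*(p + v)^2*(p*v + v)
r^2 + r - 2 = (r - 1)*(r + 2)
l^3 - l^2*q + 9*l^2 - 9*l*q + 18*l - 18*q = (l + 3)*(l + 6)*(l - q)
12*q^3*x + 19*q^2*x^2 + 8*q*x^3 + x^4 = x*(q + x)*(3*q + x)*(4*q + x)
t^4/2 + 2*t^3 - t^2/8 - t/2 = t*(t/2 + 1/4)*(t - 1/2)*(t + 4)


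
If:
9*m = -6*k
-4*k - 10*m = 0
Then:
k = 0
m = 0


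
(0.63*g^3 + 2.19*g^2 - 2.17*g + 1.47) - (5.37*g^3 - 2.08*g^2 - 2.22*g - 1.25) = -4.74*g^3 + 4.27*g^2 + 0.0500000000000003*g + 2.72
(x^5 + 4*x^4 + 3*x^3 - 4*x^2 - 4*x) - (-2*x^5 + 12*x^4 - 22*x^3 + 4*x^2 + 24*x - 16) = 3*x^5 - 8*x^4 + 25*x^3 - 8*x^2 - 28*x + 16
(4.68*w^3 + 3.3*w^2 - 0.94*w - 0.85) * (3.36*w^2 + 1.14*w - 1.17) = 15.7248*w^5 + 16.4232*w^4 - 4.872*w^3 - 7.7886*w^2 + 0.1308*w + 0.9945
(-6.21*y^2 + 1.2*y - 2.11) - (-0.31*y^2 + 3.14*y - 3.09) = -5.9*y^2 - 1.94*y + 0.98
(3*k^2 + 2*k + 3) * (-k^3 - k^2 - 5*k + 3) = -3*k^5 - 5*k^4 - 20*k^3 - 4*k^2 - 9*k + 9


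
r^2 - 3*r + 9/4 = (r - 3/2)^2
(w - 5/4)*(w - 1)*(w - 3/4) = w^3 - 3*w^2 + 47*w/16 - 15/16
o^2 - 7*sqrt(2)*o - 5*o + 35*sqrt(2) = (o - 5)*(o - 7*sqrt(2))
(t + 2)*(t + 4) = t^2 + 6*t + 8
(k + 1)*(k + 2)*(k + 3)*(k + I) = k^4 + 6*k^3 + I*k^3 + 11*k^2 + 6*I*k^2 + 6*k + 11*I*k + 6*I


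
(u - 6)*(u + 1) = u^2 - 5*u - 6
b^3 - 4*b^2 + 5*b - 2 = (b - 2)*(b - 1)^2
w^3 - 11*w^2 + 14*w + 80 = (w - 8)*(w - 5)*(w + 2)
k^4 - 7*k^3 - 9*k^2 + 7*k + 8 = (k - 8)*(k - 1)*(k + 1)^2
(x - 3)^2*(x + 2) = x^3 - 4*x^2 - 3*x + 18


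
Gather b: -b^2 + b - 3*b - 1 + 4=-b^2 - 2*b + 3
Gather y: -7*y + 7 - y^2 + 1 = -y^2 - 7*y + 8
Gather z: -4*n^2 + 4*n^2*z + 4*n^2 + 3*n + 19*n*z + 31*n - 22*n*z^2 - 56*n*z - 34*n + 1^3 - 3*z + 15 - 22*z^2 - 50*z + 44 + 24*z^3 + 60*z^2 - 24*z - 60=24*z^3 + z^2*(38 - 22*n) + z*(4*n^2 - 37*n - 77)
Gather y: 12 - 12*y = 12 - 12*y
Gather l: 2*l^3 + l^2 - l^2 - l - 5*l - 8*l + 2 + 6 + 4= 2*l^3 - 14*l + 12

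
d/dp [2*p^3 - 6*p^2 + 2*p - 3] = 6*p^2 - 12*p + 2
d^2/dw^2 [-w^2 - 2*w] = -2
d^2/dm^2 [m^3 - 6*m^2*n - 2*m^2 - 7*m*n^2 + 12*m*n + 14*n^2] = 6*m - 12*n - 4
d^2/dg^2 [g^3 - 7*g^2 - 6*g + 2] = 6*g - 14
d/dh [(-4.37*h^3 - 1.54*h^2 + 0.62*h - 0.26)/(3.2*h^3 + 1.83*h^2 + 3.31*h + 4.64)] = (7.105427357601e-15*h^5 - 3.0691*h^4 - 32.8974*h^3 - 64.5664*h^2 - 13.3396*h + 3.7374)/(10.24*h^6 + 11.712*h^5 + 24.5329*h^4 + 41.8106*h^3 + 27.9385*h^2 + 30.7168*h + 21.5296)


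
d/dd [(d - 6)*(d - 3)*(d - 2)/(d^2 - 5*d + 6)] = 1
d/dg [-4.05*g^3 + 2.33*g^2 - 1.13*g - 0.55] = -12.15*g^2 + 4.66*g - 1.13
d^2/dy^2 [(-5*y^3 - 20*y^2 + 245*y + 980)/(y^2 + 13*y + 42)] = -260/(y^3 + 18*y^2 + 108*y + 216)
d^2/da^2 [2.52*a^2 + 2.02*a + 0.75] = 5.04000000000000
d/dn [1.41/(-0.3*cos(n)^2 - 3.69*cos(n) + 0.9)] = -(0.846*cos(n) + 5.2029)*sin(n)/(0.3*cos(n)^2 + 3.69*cos(n) - 0.9)^2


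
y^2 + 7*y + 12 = (y + 3)*(y + 4)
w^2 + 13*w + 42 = (w + 6)*(w + 7)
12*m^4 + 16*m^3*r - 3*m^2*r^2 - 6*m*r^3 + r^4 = (-6*m + r)*(-2*m + r)*(m + r)^2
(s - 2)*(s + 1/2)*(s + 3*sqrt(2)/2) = s^3 - 3*s^2/2 + 3*sqrt(2)*s^2/2 - 9*sqrt(2)*s/4 - s - 3*sqrt(2)/2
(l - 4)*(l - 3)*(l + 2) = l^3 - 5*l^2 - 2*l + 24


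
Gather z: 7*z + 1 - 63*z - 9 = -56*z - 8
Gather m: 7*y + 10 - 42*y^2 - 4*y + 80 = -42*y^2 + 3*y + 90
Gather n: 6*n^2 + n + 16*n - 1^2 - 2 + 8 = 6*n^2 + 17*n + 5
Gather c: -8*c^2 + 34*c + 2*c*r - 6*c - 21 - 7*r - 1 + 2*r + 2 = -8*c^2 + c*(2*r + 28) - 5*r - 20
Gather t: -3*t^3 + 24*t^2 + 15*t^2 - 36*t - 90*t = -3*t^3 + 39*t^2 - 126*t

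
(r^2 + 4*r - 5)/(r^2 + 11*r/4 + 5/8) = 8*(r^2 + 4*r - 5)/(8*r^2 + 22*r + 5)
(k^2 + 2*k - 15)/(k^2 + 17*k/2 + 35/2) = 2*(k - 3)/(2*k + 7)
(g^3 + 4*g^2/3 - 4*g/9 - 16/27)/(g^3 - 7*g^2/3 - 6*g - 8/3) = (9*g^2 + 6*g - 8)/(9*(g^2 - 3*g - 4))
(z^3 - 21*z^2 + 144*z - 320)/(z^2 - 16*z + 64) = z - 5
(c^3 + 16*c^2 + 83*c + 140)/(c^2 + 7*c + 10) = (c^2 + 11*c + 28)/(c + 2)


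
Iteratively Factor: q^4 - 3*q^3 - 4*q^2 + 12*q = (q + 2)*(q^3 - 5*q^2 + 6*q) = (q - 3)*(q + 2)*(q^2 - 2*q) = (q - 3)*(q - 2)*(q + 2)*(q)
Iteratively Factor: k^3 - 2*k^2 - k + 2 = (k + 1)*(k^2 - 3*k + 2) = (k - 1)*(k + 1)*(k - 2)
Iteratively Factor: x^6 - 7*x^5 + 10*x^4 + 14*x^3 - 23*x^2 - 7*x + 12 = (x + 1)*(x^5 - 8*x^4 + 18*x^3 - 4*x^2 - 19*x + 12) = (x - 1)*(x + 1)*(x^4 - 7*x^3 + 11*x^2 + 7*x - 12) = (x - 4)*(x - 1)*(x + 1)*(x^3 - 3*x^2 - x + 3) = (x - 4)*(x - 1)*(x + 1)^2*(x^2 - 4*x + 3) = (x - 4)*(x - 1)^2*(x + 1)^2*(x - 3)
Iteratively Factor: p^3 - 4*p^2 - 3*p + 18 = (p + 2)*(p^2 - 6*p + 9) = (p - 3)*(p + 2)*(p - 3)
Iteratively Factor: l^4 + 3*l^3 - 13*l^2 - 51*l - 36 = (l + 3)*(l^3 - 13*l - 12) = (l - 4)*(l + 3)*(l^2 + 4*l + 3) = (l - 4)*(l + 3)^2*(l + 1)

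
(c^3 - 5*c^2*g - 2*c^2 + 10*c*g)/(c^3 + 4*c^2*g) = (c^2 - 5*c*g - 2*c + 10*g)/(c*(c + 4*g))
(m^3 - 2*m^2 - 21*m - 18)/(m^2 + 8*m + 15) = (m^2 - 5*m - 6)/(m + 5)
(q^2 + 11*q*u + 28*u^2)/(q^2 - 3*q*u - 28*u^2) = (q + 7*u)/(q - 7*u)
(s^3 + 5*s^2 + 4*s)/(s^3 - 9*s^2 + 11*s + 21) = s*(s + 4)/(s^2 - 10*s + 21)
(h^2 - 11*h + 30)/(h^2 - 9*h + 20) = (h - 6)/(h - 4)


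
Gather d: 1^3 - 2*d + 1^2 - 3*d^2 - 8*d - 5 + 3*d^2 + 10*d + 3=0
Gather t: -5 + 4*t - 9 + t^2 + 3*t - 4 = t^2 + 7*t - 18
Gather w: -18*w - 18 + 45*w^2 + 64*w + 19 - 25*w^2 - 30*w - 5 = 20*w^2 + 16*w - 4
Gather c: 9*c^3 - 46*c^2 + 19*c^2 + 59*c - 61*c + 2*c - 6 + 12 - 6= 9*c^3 - 27*c^2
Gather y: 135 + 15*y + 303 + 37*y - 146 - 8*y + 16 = 44*y + 308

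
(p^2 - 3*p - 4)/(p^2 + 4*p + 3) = (p - 4)/(p + 3)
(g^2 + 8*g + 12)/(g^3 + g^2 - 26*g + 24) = (g + 2)/(g^2 - 5*g + 4)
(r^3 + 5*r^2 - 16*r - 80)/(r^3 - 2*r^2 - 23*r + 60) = (r + 4)/(r - 3)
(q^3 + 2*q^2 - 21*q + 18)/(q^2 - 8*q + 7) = (q^2 + 3*q - 18)/(q - 7)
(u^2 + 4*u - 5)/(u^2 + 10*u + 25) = (u - 1)/(u + 5)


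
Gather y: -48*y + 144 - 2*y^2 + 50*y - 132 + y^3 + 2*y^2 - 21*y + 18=y^3 - 19*y + 30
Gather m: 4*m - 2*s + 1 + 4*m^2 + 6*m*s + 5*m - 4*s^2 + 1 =4*m^2 + m*(6*s + 9) - 4*s^2 - 2*s + 2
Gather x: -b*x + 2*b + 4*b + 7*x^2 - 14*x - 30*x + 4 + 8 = 6*b + 7*x^2 + x*(-b - 44) + 12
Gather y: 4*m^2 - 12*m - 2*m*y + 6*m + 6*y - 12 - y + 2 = 4*m^2 - 6*m + y*(5 - 2*m) - 10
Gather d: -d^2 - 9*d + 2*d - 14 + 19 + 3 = -d^2 - 7*d + 8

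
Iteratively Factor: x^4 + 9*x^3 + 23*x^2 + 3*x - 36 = (x + 4)*(x^3 + 5*x^2 + 3*x - 9) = (x + 3)*(x + 4)*(x^2 + 2*x - 3) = (x + 3)^2*(x + 4)*(x - 1)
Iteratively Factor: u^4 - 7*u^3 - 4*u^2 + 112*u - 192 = (u - 4)*(u^3 - 3*u^2 - 16*u + 48) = (u - 4)^2*(u^2 + u - 12) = (u - 4)^2*(u + 4)*(u - 3)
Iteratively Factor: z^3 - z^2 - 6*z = (z)*(z^2 - z - 6) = z*(z - 3)*(z + 2)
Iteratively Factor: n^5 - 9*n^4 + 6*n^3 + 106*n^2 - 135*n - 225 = (n - 3)*(n^4 - 6*n^3 - 12*n^2 + 70*n + 75) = (n - 3)*(n + 1)*(n^3 - 7*n^2 - 5*n + 75) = (n - 5)*(n - 3)*(n + 1)*(n^2 - 2*n - 15) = (n - 5)^2*(n - 3)*(n + 1)*(n + 3)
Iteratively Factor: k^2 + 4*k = (k + 4)*(k)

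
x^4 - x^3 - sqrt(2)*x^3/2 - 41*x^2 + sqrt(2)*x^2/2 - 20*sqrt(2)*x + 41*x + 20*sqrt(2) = (x - 1)*(x - 5*sqrt(2))*(x + sqrt(2)/2)*(x + 4*sqrt(2))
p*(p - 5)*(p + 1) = p^3 - 4*p^2 - 5*p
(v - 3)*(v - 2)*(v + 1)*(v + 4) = v^4 - 15*v^2 + 10*v + 24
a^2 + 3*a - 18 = (a - 3)*(a + 6)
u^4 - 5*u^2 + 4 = (u - 2)*(u - 1)*(u + 1)*(u + 2)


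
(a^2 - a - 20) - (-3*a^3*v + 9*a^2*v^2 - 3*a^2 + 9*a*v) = 3*a^3*v - 9*a^2*v^2 + 4*a^2 - 9*a*v - a - 20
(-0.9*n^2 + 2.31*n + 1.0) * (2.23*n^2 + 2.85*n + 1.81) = -2.007*n^4 + 2.5863*n^3 + 7.1845*n^2 + 7.0311*n + 1.81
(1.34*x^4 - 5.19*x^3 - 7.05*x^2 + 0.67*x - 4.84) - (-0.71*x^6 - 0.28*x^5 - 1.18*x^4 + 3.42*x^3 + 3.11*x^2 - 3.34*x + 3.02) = 0.71*x^6 + 0.28*x^5 + 2.52*x^4 - 8.61*x^3 - 10.16*x^2 + 4.01*x - 7.86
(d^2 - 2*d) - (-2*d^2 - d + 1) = 3*d^2 - d - 1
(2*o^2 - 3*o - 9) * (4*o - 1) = 8*o^3 - 14*o^2 - 33*o + 9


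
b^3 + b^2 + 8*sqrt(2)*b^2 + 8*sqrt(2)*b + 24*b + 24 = (b + 1)*(b + 2*sqrt(2))*(b + 6*sqrt(2))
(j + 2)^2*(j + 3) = j^3 + 7*j^2 + 16*j + 12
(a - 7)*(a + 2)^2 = a^3 - 3*a^2 - 24*a - 28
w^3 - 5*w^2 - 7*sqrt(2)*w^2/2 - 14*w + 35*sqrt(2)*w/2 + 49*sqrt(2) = (w - 7)*(w + 2)*(w - 7*sqrt(2)/2)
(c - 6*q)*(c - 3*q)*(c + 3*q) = c^3 - 6*c^2*q - 9*c*q^2 + 54*q^3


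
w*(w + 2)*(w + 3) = w^3 + 5*w^2 + 6*w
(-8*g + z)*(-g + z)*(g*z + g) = 8*g^3*z + 8*g^3 - 9*g^2*z^2 - 9*g^2*z + g*z^3 + g*z^2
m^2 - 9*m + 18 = (m - 6)*(m - 3)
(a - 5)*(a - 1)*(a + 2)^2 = a^4 - 2*a^3 - 15*a^2 - 4*a + 20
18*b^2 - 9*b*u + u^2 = (-6*b + u)*(-3*b + u)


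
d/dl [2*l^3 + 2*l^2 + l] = 6*l^2 + 4*l + 1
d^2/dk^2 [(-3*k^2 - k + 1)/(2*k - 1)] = -2/(8*k^3 - 12*k^2 + 6*k - 1)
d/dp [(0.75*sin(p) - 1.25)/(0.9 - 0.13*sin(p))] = 0.5125*cos(p)/(0.13*sin(p) - 0.9)^2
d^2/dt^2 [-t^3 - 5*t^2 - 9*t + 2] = -6*t - 10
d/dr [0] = 0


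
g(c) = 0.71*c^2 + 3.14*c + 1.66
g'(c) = 1.42*c + 3.14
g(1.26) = 6.74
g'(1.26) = 4.93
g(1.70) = 9.05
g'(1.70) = 5.55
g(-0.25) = 0.92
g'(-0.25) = 2.78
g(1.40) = 7.45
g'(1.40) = 5.13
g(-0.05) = 1.50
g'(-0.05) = 3.07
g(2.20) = 12.00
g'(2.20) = 6.26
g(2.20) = 12.00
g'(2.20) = 6.26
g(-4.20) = 1.00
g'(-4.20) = -2.82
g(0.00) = 1.66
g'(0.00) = 3.14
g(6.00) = 46.06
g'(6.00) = 11.66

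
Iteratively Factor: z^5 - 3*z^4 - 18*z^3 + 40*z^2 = (z - 2)*(z^4 - z^3 - 20*z^2) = z*(z - 2)*(z^3 - z^2 - 20*z) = z*(z - 2)*(z + 4)*(z^2 - 5*z) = z*(z - 5)*(z - 2)*(z + 4)*(z)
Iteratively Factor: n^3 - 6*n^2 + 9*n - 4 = (n - 1)*(n^2 - 5*n + 4) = (n - 1)^2*(n - 4)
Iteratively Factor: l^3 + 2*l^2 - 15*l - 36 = (l + 3)*(l^2 - l - 12) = (l + 3)^2*(l - 4)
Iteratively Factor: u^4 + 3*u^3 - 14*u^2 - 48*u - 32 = (u + 1)*(u^3 + 2*u^2 - 16*u - 32) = (u - 4)*(u + 1)*(u^2 + 6*u + 8) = (u - 4)*(u + 1)*(u + 2)*(u + 4)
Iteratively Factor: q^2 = (q)*(q)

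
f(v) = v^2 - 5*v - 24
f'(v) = 2*v - 5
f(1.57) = -29.39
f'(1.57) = -1.86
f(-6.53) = 51.29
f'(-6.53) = -18.06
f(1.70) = -29.61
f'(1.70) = -1.60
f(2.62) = -30.24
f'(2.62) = 0.24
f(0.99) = -27.97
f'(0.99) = -3.02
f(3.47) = -29.31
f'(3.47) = 1.94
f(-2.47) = -5.55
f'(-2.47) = -9.94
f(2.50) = -30.25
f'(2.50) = 0.00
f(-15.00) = 276.00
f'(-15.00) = -35.00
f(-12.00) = 180.00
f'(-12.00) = -29.00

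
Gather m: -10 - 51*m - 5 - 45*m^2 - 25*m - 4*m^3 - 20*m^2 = -4*m^3 - 65*m^2 - 76*m - 15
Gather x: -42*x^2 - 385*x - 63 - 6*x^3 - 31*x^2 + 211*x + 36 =-6*x^3 - 73*x^2 - 174*x - 27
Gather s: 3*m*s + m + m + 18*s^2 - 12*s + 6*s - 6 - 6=2*m + 18*s^2 + s*(3*m - 6) - 12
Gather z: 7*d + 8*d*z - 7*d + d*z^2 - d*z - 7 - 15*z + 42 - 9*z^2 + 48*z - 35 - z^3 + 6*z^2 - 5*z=-z^3 + z^2*(d - 3) + z*(7*d + 28)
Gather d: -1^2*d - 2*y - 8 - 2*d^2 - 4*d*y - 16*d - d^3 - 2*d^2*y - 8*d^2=-d^3 + d^2*(-2*y - 10) + d*(-4*y - 17) - 2*y - 8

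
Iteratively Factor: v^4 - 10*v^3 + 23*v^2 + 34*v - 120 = (v - 5)*(v^3 - 5*v^2 - 2*v + 24) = (v - 5)*(v - 4)*(v^2 - v - 6) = (v - 5)*(v - 4)*(v + 2)*(v - 3)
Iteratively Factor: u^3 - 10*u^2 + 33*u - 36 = (u - 3)*(u^2 - 7*u + 12) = (u - 3)^2*(u - 4)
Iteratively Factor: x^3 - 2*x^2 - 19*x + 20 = (x + 4)*(x^2 - 6*x + 5) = (x - 1)*(x + 4)*(x - 5)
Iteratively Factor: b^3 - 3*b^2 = (b)*(b^2 - 3*b) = b^2*(b - 3)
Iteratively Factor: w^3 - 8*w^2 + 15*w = (w - 3)*(w^2 - 5*w) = w*(w - 3)*(w - 5)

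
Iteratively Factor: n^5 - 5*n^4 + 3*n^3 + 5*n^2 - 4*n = (n - 1)*(n^4 - 4*n^3 - n^2 + 4*n) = (n - 1)^2*(n^3 - 3*n^2 - 4*n) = (n - 4)*(n - 1)^2*(n^2 + n) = n*(n - 4)*(n - 1)^2*(n + 1)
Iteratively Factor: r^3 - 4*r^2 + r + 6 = (r + 1)*(r^2 - 5*r + 6) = (r - 2)*(r + 1)*(r - 3)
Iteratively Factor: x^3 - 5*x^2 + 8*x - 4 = (x - 2)*(x^2 - 3*x + 2) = (x - 2)^2*(x - 1)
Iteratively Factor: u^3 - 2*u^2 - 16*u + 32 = (u + 4)*(u^2 - 6*u + 8) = (u - 2)*(u + 4)*(u - 4)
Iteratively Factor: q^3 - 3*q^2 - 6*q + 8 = (q - 4)*(q^2 + q - 2) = (q - 4)*(q - 1)*(q + 2)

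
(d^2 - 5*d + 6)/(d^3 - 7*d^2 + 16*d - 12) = 1/(d - 2)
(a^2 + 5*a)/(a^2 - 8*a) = (a + 5)/(a - 8)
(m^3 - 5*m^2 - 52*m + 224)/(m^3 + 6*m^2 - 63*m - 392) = (m - 4)/(m + 7)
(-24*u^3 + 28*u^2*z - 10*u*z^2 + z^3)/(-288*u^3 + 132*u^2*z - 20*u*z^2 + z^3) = (4*u^2 - 4*u*z + z^2)/(48*u^2 - 14*u*z + z^2)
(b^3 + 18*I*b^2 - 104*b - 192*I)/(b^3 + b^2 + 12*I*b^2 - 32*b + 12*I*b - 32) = (b + 6*I)/(b + 1)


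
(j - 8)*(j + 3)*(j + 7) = j^3 + 2*j^2 - 59*j - 168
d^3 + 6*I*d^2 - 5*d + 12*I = (d - I)*(d + 3*I)*(d + 4*I)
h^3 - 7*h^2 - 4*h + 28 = (h - 7)*(h - 2)*(h + 2)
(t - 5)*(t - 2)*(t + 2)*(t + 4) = t^4 - t^3 - 24*t^2 + 4*t + 80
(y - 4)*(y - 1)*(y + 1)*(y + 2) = y^4 - 2*y^3 - 9*y^2 + 2*y + 8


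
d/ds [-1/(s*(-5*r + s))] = (-5*r + 2*s)/(s^2*(5*r - s)^2)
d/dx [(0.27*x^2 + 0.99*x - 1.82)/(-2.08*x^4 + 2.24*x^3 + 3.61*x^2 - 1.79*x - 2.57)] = (1.1232*x^5 + 5.5728*x^4 - 19.5776*x^3 + 8.1732*x^2 + 11.7526*x - 5.8021)/(4.3264*x^8 - 9.3184*x^7 - 10.0*x^6 + 23.6192*x^5 + 15.7041*x^4 - 24.4374*x^3 - 15.3513*x^2 + 9.2006*x + 6.6049)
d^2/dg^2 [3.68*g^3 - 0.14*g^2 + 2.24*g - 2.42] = 22.08*g - 0.28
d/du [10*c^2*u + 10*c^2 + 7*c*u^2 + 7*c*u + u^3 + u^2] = 10*c^2 + 14*c*u + 7*c + 3*u^2 + 2*u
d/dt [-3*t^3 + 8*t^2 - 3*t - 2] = -9*t^2 + 16*t - 3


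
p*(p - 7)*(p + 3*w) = p^3 + 3*p^2*w - 7*p^2 - 21*p*w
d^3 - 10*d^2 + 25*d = d*(d - 5)^2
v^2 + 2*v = v*(v + 2)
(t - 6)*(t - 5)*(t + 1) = t^3 - 10*t^2 + 19*t + 30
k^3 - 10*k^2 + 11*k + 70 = (k - 7)*(k - 5)*(k + 2)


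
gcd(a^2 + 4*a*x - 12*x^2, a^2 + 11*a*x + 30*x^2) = a + 6*x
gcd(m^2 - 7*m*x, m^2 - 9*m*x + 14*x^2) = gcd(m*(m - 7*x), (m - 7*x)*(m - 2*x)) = -m + 7*x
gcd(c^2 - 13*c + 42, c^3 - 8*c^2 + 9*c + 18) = c - 6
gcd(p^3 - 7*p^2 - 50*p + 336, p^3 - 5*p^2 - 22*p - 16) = p - 8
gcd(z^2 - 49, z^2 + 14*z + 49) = z + 7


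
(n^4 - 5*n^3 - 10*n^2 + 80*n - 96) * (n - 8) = n^5 - 13*n^4 + 30*n^3 + 160*n^2 - 736*n + 768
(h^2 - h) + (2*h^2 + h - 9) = 3*h^2 - 9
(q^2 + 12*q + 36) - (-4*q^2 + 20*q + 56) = 5*q^2 - 8*q - 20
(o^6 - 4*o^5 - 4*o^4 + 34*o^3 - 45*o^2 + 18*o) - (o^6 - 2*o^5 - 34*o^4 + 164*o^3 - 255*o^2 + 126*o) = -2*o^5 + 30*o^4 - 130*o^3 + 210*o^2 - 108*o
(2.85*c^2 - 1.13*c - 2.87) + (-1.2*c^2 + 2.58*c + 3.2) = 1.65*c^2 + 1.45*c + 0.33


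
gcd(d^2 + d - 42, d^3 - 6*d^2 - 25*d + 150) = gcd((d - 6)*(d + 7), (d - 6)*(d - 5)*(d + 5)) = d - 6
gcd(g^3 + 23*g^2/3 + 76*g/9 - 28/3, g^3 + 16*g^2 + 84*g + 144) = g + 6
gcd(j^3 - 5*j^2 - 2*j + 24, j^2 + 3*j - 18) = j - 3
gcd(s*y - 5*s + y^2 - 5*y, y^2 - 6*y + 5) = y - 5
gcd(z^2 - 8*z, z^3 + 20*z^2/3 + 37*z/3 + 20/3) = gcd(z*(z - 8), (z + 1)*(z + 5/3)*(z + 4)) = 1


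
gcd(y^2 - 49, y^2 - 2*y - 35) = y - 7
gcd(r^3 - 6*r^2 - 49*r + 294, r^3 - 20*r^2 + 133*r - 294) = r^2 - 13*r + 42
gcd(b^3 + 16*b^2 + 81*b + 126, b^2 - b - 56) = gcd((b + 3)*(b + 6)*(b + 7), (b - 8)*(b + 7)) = b + 7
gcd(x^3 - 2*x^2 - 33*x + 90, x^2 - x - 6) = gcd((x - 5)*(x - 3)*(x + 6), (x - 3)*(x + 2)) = x - 3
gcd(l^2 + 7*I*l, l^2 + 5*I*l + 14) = l + 7*I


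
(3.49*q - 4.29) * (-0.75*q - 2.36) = -2.6175*q^2 - 5.0189*q + 10.1244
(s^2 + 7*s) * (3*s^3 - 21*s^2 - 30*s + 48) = 3*s^5 - 177*s^3 - 162*s^2 + 336*s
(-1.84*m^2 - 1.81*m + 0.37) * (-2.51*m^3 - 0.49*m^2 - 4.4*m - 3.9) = 4.6184*m^5 + 5.4447*m^4 + 8.0542*m^3 + 14.9587*m^2 + 5.431*m - 1.443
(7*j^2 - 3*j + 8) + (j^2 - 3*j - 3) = 8*j^2 - 6*j + 5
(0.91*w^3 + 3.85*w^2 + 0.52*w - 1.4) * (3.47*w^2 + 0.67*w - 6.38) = 3.1577*w^5 + 13.9692*w^4 - 1.4219*w^3 - 29.0726*w^2 - 4.2556*w + 8.932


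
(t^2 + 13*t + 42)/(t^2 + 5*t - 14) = (t + 6)/(t - 2)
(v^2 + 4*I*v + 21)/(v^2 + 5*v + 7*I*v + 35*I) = (v - 3*I)/(v + 5)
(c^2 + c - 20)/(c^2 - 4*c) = (c + 5)/c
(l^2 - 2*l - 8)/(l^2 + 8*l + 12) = (l - 4)/(l + 6)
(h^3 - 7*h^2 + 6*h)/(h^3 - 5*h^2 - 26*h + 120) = h*(h - 1)/(h^2 + h - 20)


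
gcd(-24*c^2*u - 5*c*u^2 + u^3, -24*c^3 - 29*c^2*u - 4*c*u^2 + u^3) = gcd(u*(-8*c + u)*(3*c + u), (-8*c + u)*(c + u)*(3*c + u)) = -24*c^2 - 5*c*u + u^2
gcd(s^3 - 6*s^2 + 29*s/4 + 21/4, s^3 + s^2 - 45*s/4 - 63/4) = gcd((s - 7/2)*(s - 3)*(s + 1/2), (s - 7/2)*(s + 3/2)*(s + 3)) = s - 7/2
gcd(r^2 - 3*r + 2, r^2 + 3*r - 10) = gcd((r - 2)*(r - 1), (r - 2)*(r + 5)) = r - 2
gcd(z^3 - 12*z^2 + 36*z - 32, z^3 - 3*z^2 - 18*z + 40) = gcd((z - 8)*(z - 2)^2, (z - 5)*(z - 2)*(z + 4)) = z - 2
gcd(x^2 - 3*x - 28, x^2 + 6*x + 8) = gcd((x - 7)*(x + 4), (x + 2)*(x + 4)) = x + 4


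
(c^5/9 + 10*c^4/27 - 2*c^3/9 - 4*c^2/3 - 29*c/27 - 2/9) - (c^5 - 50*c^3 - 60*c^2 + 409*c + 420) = -8*c^5/9 + 10*c^4/27 + 448*c^3/9 + 176*c^2/3 - 11072*c/27 - 3782/9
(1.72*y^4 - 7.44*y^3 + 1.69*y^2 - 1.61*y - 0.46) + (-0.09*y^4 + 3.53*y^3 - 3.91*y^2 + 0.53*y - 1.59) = 1.63*y^4 - 3.91*y^3 - 2.22*y^2 - 1.08*y - 2.05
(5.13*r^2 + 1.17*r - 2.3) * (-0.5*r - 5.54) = -2.565*r^3 - 29.0052*r^2 - 5.3318*r + 12.742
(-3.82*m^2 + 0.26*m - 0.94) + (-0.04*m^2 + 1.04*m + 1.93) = -3.86*m^2 + 1.3*m + 0.99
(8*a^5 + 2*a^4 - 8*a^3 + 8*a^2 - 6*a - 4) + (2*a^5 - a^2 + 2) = 10*a^5 + 2*a^4 - 8*a^3 + 7*a^2 - 6*a - 2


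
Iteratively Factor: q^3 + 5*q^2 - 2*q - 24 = (q + 4)*(q^2 + q - 6) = (q - 2)*(q + 4)*(q + 3)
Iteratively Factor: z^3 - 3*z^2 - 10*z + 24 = (z - 2)*(z^2 - z - 12) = (z - 2)*(z + 3)*(z - 4)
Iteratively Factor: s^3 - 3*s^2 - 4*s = (s - 4)*(s^2 + s) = s*(s - 4)*(s + 1)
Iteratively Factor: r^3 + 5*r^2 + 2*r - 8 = (r + 4)*(r^2 + r - 2) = (r + 2)*(r + 4)*(r - 1)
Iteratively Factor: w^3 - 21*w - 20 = (w - 5)*(w^2 + 5*w + 4) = (w - 5)*(w + 1)*(w + 4)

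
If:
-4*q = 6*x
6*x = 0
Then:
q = 0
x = 0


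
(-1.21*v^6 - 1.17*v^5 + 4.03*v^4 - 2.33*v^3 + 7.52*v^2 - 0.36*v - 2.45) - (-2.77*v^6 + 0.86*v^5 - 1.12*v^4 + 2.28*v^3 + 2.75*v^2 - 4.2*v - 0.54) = 1.56*v^6 - 2.03*v^5 + 5.15*v^4 - 4.61*v^3 + 4.77*v^2 + 3.84*v - 1.91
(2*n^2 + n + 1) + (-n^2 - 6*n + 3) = n^2 - 5*n + 4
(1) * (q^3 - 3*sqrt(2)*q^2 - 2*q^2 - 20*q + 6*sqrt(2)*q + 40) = q^3 - 3*sqrt(2)*q^2 - 2*q^2 - 20*q + 6*sqrt(2)*q + 40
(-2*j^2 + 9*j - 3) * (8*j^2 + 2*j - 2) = -16*j^4 + 68*j^3 - 2*j^2 - 24*j + 6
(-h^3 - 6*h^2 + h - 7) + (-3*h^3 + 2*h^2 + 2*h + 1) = -4*h^3 - 4*h^2 + 3*h - 6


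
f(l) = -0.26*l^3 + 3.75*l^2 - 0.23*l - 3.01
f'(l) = -0.78*l^2 + 7.5*l - 0.23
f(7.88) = 100.81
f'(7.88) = 10.44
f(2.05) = 10.04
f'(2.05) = 11.87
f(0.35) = -2.64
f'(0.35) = 2.30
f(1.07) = 0.72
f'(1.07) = 6.90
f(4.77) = 53.00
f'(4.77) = 17.80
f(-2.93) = 36.40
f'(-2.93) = -28.90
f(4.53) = 48.73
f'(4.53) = 17.74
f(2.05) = 10.04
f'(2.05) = 11.87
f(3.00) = 23.03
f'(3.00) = 15.25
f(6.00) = 74.45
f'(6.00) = 16.69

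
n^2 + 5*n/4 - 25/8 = (n - 5/4)*(n + 5/2)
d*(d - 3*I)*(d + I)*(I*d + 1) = I*d^4 + 3*d^3 + I*d^2 + 3*d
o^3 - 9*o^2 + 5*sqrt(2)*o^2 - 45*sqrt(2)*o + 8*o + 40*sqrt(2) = (o - 8)*(o - 1)*(o + 5*sqrt(2))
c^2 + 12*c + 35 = (c + 5)*(c + 7)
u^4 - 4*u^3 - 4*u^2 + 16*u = u*(u - 4)*(u - 2)*(u + 2)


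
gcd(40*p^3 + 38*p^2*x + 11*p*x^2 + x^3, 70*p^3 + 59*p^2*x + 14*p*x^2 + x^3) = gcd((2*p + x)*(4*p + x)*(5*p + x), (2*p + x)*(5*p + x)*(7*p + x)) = 10*p^2 + 7*p*x + x^2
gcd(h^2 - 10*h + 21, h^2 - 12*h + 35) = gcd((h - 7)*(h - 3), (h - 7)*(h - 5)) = h - 7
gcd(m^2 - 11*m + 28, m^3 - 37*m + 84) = m - 4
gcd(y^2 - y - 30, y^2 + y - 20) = y + 5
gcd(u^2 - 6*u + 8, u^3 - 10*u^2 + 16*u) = u - 2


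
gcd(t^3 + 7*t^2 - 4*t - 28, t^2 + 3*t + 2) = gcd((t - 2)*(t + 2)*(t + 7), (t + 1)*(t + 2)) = t + 2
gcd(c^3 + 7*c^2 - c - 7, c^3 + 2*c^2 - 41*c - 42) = c^2 + 8*c + 7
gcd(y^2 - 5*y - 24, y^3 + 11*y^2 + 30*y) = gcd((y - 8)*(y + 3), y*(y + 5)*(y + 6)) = 1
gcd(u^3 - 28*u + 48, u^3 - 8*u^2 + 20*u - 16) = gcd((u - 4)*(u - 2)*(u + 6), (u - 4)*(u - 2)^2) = u^2 - 6*u + 8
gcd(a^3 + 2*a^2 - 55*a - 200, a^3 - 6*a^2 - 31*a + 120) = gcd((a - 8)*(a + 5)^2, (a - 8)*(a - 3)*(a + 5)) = a^2 - 3*a - 40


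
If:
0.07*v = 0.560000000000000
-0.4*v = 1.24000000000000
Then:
No Solution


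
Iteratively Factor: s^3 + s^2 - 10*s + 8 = (s - 1)*(s^2 + 2*s - 8) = (s - 1)*(s + 4)*(s - 2)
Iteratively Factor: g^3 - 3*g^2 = (g)*(g^2 - 3*g) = g^2*(g - 3)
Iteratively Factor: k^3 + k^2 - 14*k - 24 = (k + 3)*(k^2 - 2*k - 8) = (k - 4)*(k + 3)*(k + 2)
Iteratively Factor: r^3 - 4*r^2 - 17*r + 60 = (r - 3)*(r^2 - r - 20) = (r - 3)*(r + 4)*(r - 5)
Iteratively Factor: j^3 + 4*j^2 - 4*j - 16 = (j + 4)*(j^2 - 4) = (j + 2)*(j + 4)*(j - 2)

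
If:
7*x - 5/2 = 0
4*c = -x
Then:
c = -5/56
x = 5/14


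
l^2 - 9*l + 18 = (l - 6)*(l - 3)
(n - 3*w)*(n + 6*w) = n^2 + 3*n*w - 18*w^2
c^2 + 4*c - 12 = (c - 2)*(c + 6)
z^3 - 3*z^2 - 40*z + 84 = (z - 7)*(z - 2)*(z + 6)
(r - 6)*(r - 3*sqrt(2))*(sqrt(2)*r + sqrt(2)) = sqrt(2)*r^3 - 5*sqrt(2)*r^2 - 6*r^2 - 6*sqrt(2)*r + 30*r + 36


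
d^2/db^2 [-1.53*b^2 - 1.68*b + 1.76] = -3.06000000000000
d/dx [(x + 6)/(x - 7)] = -13/(x - 7)^2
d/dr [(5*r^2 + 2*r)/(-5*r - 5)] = (-r^2 - 2*r - 2/5)/(r^2 + 2*r + 1)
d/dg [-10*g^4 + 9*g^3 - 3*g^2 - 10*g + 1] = -40*g^3 + 27*g^2 - 6*g - 10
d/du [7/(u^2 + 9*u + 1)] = 7*(-2*u - 9)/(u^2 + 9*u + 1)^2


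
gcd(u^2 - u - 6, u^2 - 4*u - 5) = 1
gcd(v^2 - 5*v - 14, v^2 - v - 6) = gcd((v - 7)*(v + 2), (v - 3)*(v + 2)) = v + 2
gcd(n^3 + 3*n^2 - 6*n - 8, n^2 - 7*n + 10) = n - 2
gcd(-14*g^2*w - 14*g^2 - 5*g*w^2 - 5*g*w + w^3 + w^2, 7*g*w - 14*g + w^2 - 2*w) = 1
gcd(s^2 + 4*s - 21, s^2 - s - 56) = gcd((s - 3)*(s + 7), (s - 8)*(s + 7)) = s + 7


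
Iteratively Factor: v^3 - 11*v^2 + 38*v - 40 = (v - 5)*(v^2 - 6*v + 8) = (v - 5)*(v - 4)*(v - 2)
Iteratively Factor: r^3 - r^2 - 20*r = (r)*(r^2 - r - 20) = r*(r + 4)*(r - 5)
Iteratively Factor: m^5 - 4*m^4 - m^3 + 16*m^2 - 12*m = (m + 2)*(m^4 - 6*m^3 + 11*m^2 - 6*m) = (m - 1)*(m + 2)*(m^3 - 5*m^2 + 6*m) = m*(m - 1)*(m + 2)*(m^2 - 5*m + 6) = m*(m - 2)*(m - 1)*(m + 2)*(m - 3)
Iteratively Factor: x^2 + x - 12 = (x - 3)*(x + 4)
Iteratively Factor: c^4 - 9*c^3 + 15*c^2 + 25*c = (c - 5)*(c^3 - 4*c^2 - 5*c) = (c - 5)*(c + 1)*(c^2 - 5*c) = c*(c - 5)*(c + 1)*(c - 5)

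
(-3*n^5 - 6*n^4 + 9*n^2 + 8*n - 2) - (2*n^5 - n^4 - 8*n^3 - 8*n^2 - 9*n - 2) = -5*n^5 - 5*n^4 + 8*n^3 + 17*n^2 + 17*n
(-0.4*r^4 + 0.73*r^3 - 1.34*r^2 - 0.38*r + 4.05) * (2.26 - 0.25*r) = 0.1*r^5 - 1.0865*r^4 + 1.9848*r^3 - 2.9334*r^2 - 1.8713*r + 9.153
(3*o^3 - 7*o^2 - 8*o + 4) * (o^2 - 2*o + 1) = 3*o^5 - 13*o^4 + 9*o^3 + 13*o^2 - 16*o + 4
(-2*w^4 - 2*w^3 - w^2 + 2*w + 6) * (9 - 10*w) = 20*w^5 + 2*w^4 - 8*w^3 - 29*w^2 - 42*w + 54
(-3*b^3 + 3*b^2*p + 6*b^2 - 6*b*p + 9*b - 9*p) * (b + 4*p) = -3*b^4 - 9*b^3*p + 6*b^3 + 12*b^2*p^2 + 18*b^2*p + 9*b^2 - 24*b*p^2 + 27*b*p - 36*p^2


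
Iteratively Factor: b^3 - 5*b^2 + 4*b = (b)*(b^2 - 5*b + 4) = b*(b - 4)*(b - 1)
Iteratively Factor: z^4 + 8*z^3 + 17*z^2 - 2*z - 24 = (z + 3)*(z^3 + 5*z^2 + 2*z - 8) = (z - 1)*(z + 3)*(z^2 + 6*z + 8) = (z - 1)*(z + 2)*(z + 3)*(z + 4)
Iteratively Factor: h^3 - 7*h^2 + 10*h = (h - 2)*(h^2 - 5*h) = (h - 5)*(h - 2)*(h)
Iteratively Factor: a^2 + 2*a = (a)*(a + 2)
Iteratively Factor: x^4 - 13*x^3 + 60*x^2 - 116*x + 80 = (x - 5)*(x^3 - 8*x^2 + 20*x - 16) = (x - 5)*(x - 4)*(x^2 - 4*x + 4) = (x - 5)*(x - 4)*(x - 2)*(x - 2)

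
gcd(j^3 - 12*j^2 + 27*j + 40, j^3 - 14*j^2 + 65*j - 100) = j - 5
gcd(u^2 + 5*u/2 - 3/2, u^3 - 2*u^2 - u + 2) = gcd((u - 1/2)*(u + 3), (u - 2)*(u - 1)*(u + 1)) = 1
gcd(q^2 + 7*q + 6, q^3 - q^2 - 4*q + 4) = 1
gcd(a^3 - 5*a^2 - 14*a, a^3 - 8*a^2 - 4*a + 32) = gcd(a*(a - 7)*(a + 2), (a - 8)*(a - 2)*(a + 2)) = a + 2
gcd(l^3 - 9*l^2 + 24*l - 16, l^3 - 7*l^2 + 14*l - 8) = l^2 - 5*l + 4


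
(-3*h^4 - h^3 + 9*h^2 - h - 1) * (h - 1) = -3*h^5 + 2*h^4 + 10*h^3 - 10*h^2 + 1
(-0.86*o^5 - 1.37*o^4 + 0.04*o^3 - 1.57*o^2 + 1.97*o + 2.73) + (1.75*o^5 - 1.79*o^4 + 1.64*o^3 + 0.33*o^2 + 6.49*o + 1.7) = 0.89*o^5 - 3.16*o^4 + 1.68*o^3 - 1.24*o^2 + 8.46*o + 4.43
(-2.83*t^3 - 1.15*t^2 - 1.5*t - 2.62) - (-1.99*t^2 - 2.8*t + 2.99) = -2.83*t^3 + 0.84*t^2 + 1.3*t - 5.61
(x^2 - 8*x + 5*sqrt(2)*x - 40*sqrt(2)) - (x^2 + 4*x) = -12*x + 5*sqrt(2)*x - 40*sqrt(2)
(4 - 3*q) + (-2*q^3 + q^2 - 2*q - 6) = -2*q^3 + q^2 - 5*q - 2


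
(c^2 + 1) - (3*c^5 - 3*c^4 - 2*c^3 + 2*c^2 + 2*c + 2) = -3*c^5 + 3*c^4 + 2*c^3 - c^2 - 2*c - 1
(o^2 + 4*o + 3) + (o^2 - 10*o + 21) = 2*o^2 - 6*o + 24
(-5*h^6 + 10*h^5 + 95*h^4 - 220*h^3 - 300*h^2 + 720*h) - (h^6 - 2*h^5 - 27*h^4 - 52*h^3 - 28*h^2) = -6*h^6 + 12*h^5 + 122*h^4 - 168*h^3 - 272*h^2 + 720*h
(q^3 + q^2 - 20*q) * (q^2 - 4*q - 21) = q^5 - 3*q^4 - 45*q^3 + 59*q^2 + 420*q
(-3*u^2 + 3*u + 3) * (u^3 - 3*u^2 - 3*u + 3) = -3*u^5 + 12*u^4 + 3*u^3 - 27*u^2 + 9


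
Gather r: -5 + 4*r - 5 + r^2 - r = r^2 + 3*r - 10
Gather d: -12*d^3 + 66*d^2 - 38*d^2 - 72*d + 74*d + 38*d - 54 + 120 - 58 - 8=-12*d^3 + 28*d^2 + 40*d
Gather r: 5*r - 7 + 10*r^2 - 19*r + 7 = 10*r^2 - 14*r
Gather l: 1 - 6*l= 1 - 6*l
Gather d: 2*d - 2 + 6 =2*d + 4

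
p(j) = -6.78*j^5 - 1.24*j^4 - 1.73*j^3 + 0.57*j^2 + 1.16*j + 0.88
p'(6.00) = -45184.60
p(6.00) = -54673.64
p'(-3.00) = -2660.95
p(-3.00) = 1596.34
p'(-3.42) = -4502.75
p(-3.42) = 3075.34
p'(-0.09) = 1.02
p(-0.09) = 0.78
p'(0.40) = -0.40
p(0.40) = 1.22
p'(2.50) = -1430.15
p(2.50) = -730.24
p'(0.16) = 1.17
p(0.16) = 1.07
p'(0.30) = 0.63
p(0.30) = 1.21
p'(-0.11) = 0.97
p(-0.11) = 0.76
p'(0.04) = 1.20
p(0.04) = 0.93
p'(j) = -33.9*j^4 - 4.96*j^3 - 5.19*j^2 + 1.14*j + 1.16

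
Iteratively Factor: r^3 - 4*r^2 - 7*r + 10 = (r - 5)*(r^2 + r - 2) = (r - 5)*(r + 2)*(r - 1)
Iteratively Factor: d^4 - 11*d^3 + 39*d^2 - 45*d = (d)*(d^3 - 11*d^2 + 39*d - 45) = d*(d - 5)*(d^2 - 6*d + 9) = d*(d - 5)*(d - 3)*(d - 3)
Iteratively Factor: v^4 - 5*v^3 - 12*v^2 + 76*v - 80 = (v - 2)*(v^3 - 3*v^2 - 18*v + 40) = (v - 2)*(v + 4)*(v^2 - 7*v + 10) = (v - 5)*(v - 2)*(v + 4)*(v - 2)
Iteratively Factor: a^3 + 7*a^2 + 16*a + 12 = (a + 2)*(a^2 + 5*a + 6) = (a + 2)^2*(a + 3)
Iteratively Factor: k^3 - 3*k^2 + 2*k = (k - 1)*(k^2 - 2*k) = (k - 2)*(k - 1)*(k)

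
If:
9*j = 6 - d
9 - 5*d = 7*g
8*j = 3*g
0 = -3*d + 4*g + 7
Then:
No Solution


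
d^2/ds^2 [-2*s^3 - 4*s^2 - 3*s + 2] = -12*s - 8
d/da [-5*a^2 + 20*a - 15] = 20 - 10*a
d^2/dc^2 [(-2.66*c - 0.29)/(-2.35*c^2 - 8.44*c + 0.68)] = ((2.66*c + 0.29)*(4.7*c + 8.44)*(9.4*c + 16.88) - (37.506*c + 46.2638)*(2.35*c^2 + 8.44*c - 0.68))/(2.35*c^2 + 8.44*c - 0.68)^3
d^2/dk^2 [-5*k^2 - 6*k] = -10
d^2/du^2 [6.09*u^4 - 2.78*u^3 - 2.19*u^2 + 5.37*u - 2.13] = 73.08*u^2 - 16.68*u - 4.38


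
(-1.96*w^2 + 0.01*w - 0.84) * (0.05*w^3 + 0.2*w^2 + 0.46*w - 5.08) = -0.098*w^5 - 0.3915*w^4 - 0.9416*w^3 + 9.7934*w^2 - 0.4372*w + 4.2672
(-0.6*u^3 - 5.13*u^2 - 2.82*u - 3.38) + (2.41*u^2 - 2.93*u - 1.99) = -0.6*u^3 - 2.72*u^2 - 5.75*u - 5.37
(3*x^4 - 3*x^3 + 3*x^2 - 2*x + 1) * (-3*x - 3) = -9*x^5 - 3*x^2 + 3*x - 3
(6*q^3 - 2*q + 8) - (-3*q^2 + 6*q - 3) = 6*q^3 + 3*q^2 - 8*q + 11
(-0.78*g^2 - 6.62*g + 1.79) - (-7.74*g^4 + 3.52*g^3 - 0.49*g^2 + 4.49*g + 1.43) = 7.74*g^4 - 3.52*g^3 - 0.29*g^2 - 11.11*g + 0.36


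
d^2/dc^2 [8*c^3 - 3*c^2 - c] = 48*c - 6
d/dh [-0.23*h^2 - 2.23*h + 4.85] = -0.46*h - 2.23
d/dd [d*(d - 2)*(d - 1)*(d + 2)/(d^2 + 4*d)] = (2*d^3 + 11*d^2 - 8*d - 20)/(d^2 + 8*d + 16)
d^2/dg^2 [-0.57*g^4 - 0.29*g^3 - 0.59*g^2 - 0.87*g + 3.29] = -6.84*g^2 - 1.74*g - 1.18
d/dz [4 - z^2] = -2*z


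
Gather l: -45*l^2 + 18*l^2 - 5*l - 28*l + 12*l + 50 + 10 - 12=-27*l^2 - 21*l + 48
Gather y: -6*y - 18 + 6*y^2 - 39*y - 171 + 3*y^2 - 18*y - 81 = 9*y^2 - 63*y - 270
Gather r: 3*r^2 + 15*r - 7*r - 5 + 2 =3*r^2 + 8*r - 3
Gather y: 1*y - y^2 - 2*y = -y^2 - y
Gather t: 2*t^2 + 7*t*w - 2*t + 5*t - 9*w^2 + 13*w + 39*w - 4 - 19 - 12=2*t^2 + t*(7*w + 3) - 9*w^2 + 52*w - 35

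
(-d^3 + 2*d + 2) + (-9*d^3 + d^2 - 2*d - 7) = -10*d^3 + d^2 - 5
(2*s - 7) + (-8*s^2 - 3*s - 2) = -8*s^2 - s - 9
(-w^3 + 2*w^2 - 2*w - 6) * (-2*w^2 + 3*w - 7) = 2*w^5 - 7*w^4 + 17*w^3 - 8*w^2 - 4*w + 42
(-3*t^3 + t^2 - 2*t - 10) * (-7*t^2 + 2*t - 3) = 21*t^5 - 13*t^4 + 25*t^3 + 63*t^2 - 14*t + 30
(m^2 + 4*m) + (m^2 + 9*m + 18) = 2*m^2 + 13*m + 18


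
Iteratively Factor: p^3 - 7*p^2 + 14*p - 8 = (p - 2)*(p^2 - 5*p + 4) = (p - 4)*(p - 2)*(p - 1)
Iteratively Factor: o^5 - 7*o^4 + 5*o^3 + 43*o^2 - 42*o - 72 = (o + 1)*(o^4 - 8*o^3 + 13*o^2 + 30*o - 72) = (o - 4)*(o + 1)*(o^3 - 4*o^2 - 3*o + 18) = (o - 4)*(o - 3)*(o + 1)*(o^2 - o - 6) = (o - 4)*(o - 3)^2*(o + 1)*(o + 2)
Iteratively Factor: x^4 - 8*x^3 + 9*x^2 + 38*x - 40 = (x - 5)*(x^3 - 3*x^2 - 6*x + 8) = (x - 5)*(x - 4)*(x^2 + x - 2) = (x - 5)*(x - 4)*(x - 1)*(x + 2)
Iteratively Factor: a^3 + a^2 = (a)*(a^2 + a) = a*(a + 1)*(a)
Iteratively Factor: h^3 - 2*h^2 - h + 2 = (h - 2)*(h^2 - 1) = (h - 2)*(h - 1)*(h + 1)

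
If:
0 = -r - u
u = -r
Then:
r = -u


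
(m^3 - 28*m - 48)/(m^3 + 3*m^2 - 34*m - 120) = (m + 2)/(m + 5)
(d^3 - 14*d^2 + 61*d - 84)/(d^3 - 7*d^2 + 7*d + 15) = (d^2 - 11*d + 28)/(d^2 - 4*d - 5)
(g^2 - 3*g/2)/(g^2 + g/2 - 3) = g/(g + 2)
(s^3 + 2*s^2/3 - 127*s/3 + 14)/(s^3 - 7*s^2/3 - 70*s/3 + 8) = (s + 7)/(s + 4)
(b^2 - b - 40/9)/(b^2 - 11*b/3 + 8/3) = (b + 5/3)/(b - 1)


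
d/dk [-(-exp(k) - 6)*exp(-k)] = -6*exp(-k)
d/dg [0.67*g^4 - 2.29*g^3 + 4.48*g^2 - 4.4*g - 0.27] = 2.68*g^3 - 6.87*g^2 + 8.96*g - 4.4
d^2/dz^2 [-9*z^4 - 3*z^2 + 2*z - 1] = -108*z^2 - 6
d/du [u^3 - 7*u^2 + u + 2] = 3*u^2 - 14*u + 1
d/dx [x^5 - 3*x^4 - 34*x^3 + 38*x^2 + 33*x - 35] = 5*x^4 - 12*x^3 - 102*x^2 + 76*x + 33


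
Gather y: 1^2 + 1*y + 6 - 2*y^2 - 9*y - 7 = -2*y^2 - 8*y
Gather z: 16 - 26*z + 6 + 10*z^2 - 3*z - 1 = 10*z^2 - 29*z + 21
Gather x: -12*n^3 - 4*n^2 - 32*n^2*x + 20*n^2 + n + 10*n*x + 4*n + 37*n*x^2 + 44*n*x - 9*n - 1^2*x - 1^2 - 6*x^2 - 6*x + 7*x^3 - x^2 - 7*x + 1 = -12*n^3 + 16*n^2 - 4*n + 7*x^3 + x^2*(37*n - 7) + x*(-32*n^2 + 54*n - 14)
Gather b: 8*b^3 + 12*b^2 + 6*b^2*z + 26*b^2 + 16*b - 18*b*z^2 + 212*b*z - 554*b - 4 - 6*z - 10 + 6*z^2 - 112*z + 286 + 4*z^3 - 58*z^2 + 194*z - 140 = 8*b^3 + b^2*(6*z + 38) + b*(-18*z^2 + 212*z - 538) + 4*z^3 - 52*z^2 + 76*z + 132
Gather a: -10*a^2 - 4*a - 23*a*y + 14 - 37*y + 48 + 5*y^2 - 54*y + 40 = -10*a^2 + a*(-23*y - 4) + 5*y^2 - 91*y + 102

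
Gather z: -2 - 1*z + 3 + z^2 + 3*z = z^2 + 2*z + 1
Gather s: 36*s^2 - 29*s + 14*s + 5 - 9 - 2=36*s^2 - 15*s - 6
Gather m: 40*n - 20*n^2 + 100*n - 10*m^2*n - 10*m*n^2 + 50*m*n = -10*m^2*n + m*(-10*n^2 + 50*n) - 20*n^2 + 140*n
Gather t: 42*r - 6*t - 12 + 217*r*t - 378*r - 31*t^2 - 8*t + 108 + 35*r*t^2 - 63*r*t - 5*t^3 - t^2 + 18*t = -336*r - 5*t^3 + t^2*(35*r - 32) + t*(154*r + 4) + 96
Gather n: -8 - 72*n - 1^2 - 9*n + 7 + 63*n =-18*n - 2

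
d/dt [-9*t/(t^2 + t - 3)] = 9*(t^2 + 3)/(t^4 + 2*t^3 - 5*t^2 - 6*t + 9)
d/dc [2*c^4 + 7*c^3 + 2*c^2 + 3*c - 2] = 8*c^3 + 21*c^2 + 4*c + 3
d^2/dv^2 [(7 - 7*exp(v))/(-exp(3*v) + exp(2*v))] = 28*exp(-2*v)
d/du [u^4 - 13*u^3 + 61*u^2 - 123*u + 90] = 4*u^3 - 39*u^2 + 122*u - 123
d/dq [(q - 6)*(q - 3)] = 2*q - 9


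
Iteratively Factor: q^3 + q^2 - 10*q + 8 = (q - 1)*(q^2 + 2*q - 8) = (q - 1)*(q + 4)*(q - 2)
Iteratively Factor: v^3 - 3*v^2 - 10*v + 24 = (v - 4)*(v^2 + v - 6) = (v - 4)*(v - 2)*(v + 3)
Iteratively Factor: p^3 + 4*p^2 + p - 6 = (p + 3)*(p^2 + p - 2) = (p + 2)*(p + 3)*(p - 1)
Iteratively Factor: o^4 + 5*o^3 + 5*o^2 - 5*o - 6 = (o - 1)*(o^3 + 6*o^2 + 11*o + 6) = (o - 1)*(o + 2)*(o^2 + 4*o + 3) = (o - 1)*(o + 2)*(o + 3)*(o + 1)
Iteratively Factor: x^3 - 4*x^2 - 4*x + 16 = (x + 2)*(x^2 - 6*x + 8) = (x - 4)*(x + 2)*(x - 2)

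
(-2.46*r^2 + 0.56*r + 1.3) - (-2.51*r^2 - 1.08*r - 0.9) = 0.0499999999999998*r^2 + 1.64*r + 2.2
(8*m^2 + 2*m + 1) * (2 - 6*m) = -48*m^3 + 4*m^2 - 2*m + 2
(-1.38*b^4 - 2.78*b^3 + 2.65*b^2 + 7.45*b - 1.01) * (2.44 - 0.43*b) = 0.5934*b^5 - 2.1718*b^4 - 7.9227*b^3 + 3.2625*b^2 + 18.6123*b - 2.4644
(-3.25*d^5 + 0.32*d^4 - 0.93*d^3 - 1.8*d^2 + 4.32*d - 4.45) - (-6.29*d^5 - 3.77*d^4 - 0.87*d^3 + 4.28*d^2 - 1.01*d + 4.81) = 3.04*d^5 + 4.09*d^4 - 0.0600000000000001*d^3 - 6.08*d^2 + 5.33*d - 9.26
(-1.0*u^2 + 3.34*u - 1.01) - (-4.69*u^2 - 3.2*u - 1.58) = 3.69*u^2 + 6.54*u + 0.57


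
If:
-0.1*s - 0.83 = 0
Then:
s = -8.30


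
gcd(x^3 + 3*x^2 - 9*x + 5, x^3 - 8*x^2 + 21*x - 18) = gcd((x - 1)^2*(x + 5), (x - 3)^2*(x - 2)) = 1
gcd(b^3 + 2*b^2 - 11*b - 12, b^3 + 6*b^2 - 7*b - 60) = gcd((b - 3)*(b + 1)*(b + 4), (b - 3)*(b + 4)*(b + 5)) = b^2 + b - 12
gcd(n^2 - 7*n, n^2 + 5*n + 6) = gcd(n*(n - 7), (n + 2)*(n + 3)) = 1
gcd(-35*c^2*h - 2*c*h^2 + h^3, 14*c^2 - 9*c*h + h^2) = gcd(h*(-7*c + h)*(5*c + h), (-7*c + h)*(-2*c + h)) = 7*c - h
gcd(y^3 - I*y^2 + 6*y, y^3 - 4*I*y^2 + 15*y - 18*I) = 1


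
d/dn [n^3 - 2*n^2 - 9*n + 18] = 3*n^2 - 4*n - 9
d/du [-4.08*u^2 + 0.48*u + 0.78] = 0.48 - 8.16*u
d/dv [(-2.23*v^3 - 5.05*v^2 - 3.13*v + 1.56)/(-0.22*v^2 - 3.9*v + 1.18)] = (0.4906*v^4 + 17.394*v^3 + 11.1122*v^2 - 11.2316*v + 2.3906)/(0.0484*v^4 + 1.716*v^3 + 14.6908*v^2 - 9.204*v + 1.3924)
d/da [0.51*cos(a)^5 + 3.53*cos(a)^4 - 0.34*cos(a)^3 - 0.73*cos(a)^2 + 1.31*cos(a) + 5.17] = (-2.55*cos(a)^4 - 14.12*cos(a)^3 + 1.02*cos(a)^2 + 1.46*cos(a) - 1.31)*sin(a)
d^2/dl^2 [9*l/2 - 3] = 0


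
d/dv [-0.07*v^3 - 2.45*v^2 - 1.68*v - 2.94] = -0.21*v^2 - 4.9*v - 1.68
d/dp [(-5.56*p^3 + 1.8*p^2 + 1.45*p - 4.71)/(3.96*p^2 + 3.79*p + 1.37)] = (-22.0176*p^4 - 42.1448*p^3 - 21.7716*p^2 + 42.2352*p + 19.8374)/(15.6816*p^4 + 30.0168*p^3 + 25.2145*p^2 + 10.3846*p + 1.8769)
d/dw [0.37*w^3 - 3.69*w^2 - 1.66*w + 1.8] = 1.11*w^2 - 7.38*w - 1.66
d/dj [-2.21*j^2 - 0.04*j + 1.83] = -4.42*j - 0.04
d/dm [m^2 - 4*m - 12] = 2*m - 4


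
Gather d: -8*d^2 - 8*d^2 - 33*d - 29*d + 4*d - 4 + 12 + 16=-16*d^2 - 58*d + 24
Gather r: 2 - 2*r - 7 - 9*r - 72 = -11*r - 77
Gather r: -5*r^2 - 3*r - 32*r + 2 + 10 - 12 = -5*r^2 - 35*r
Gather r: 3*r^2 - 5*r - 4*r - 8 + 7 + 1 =3*r^2 - 9*r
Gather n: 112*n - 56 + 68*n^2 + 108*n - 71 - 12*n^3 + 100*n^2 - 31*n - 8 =-12*n^3 + 168*n^2 + 189*n - 135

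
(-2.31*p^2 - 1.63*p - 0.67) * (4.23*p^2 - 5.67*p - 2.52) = -9.7713*p^4 + 6.2028*p^3 + 12.2292*p^2 + 7.9065*p + 1.6884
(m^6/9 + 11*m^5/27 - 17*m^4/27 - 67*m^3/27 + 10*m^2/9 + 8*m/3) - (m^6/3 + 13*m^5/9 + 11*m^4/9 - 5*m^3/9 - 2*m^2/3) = -2*m^6/9 - 28*m^5/27 - 50*m^4/27 - 52*m^3/27 + 16*m^2/9 + 8*m/3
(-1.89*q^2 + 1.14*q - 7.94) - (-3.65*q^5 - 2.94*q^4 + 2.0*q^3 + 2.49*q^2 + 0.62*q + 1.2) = 3.65*q^5 + 2.94*q^4 - 2.0*q^3 - 4.38*q^2 + 0.52*q - 9.14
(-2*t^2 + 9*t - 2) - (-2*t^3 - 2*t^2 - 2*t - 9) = 2*t^3 + 11*t + 7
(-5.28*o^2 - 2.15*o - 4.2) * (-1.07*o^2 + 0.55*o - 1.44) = 5.6496*o^4 - 0.6035*o^3 + 10.9147*o^2 + 0.785999999999999*o + 6.048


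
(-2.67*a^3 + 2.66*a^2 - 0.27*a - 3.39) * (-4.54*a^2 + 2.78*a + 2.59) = 12.1218*a^5 - 19.499*a^4 + 1.7053*a^3 + 21.5294*a^2 - 10.1235*a - 8.7801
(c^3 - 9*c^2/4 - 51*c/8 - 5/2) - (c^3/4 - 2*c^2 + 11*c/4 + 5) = 3*c^3/4 - c^2/4 - 73*c/8 - 15/2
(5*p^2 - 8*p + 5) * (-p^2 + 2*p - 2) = -5*p^4 + 18*p^3 - 31*p^2 + 26*p - 10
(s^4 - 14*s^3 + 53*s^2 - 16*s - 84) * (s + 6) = s^5 - 8*s^4 - 31*s^3 + 302*s^2 - 180*s - 504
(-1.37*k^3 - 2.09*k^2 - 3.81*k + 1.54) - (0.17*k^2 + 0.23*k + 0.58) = -1.37*k^3 - 2.26*k^2 - 4.04*k + 0.96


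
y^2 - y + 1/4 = (y - 1/2)^2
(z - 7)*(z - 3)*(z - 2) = z^3 - 12*z^2 + 41*z - 42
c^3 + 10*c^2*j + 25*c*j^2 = c*(c + 5*j)^2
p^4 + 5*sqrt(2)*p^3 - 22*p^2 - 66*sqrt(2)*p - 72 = (p - 3*sqrt(2))*(p + sqrt(2))^2*(p + 6*sqrt(2))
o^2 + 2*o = o*(o + 2)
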